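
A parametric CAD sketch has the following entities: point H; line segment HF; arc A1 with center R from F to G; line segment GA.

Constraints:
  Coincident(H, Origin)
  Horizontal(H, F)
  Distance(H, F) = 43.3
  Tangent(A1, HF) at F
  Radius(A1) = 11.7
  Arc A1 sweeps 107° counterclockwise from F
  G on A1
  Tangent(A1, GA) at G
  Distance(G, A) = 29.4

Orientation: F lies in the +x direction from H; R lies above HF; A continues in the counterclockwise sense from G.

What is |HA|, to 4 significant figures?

63.05

On A1, F sits at bearing -90° from R; a 107° counterclockwise sweep puts G at bearing 17°, so G = R + 11.7·(cos 17°, sin 17°) = (54.49, 15.12). Tangency of A1 to GA means the radius RG is perpendicular to GA, so GA runs along (−sin 17°, cos 17°); with |GA| = 29.4, A = (45.89, 43.24). Then |HA| = |A − H| = 63.05.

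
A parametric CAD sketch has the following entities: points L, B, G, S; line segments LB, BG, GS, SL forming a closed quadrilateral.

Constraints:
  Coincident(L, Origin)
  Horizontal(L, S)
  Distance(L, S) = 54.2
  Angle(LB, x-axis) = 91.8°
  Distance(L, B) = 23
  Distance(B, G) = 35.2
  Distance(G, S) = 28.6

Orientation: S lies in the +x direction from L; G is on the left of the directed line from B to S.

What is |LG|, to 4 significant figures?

40.11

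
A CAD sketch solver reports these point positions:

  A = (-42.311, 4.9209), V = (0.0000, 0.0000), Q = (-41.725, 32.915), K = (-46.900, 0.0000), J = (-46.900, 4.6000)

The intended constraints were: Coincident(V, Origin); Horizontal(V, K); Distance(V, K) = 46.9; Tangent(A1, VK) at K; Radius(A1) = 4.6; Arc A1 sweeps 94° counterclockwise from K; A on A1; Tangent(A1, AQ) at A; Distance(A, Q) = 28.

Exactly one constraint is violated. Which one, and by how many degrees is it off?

Tangent(A1, AQ) at A — off by 5.20°.

V = (0.00, 0.00) ✓; V.y = 0.00, K.y = 0.00 ✓; |VK| = 46.90 ✓; ∠(JK, KV) = 90.00° ✓; |JK| = 4.600 ✓; bearing(J→A) − bearing(J→K) = 94.00° ✓; |JA| = 4.600 ✓; ∠(JA, AQ) = 95.20° ✗; |AQ| = 28.00 ✓.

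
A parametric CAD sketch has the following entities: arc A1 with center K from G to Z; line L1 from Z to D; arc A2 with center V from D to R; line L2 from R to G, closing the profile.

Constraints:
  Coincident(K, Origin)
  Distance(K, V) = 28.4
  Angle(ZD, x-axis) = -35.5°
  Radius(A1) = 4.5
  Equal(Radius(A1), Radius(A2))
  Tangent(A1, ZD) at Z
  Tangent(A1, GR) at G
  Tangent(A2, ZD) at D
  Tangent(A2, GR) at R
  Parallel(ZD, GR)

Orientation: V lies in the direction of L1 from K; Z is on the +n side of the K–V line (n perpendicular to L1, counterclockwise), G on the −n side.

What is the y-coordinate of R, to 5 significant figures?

-20.155

The slot axis is L1's direction at -35.5°, so u = (cos -35.5°, sin -35.5°) = (0.81412, -0.58070) and n = (−sin -35.5°, cos -35.5°) = (0.58070, 0.81412). K is at the origin and V lies 28.4 along u from K, so V = 28.4·u = (23.121, -16.492). Tangency of A1 to both parallel lines with radius 4.5 puts Z and G at K ± 4.5·n: Z = (2.6132, 3.6635), G = (-2.6132, -3.6635). Equal radii place D and R the same way about V: D = V + 4.5·n = (25.734, -12.828), R = V − 4.5·n = (20.508, -20.155). So R.y = -20.155.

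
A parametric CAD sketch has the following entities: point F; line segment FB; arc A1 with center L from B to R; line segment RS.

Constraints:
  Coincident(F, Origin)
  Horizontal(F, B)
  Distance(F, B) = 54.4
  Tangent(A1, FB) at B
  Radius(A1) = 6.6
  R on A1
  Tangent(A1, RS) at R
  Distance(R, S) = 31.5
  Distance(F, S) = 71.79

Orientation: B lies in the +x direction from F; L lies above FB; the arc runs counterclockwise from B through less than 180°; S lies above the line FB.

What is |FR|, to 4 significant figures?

61.36

F is at the origin; FB is horizontal with |FB| = 54.4 and B on the +x side, so B = (54.40, 0.000). The tangent condition forces LB to be normal to FB, so L = B + (0, 6.6) = (54.40, 6.600). Since LR ⟂ RS (tangency), |LS| = √(6.6² + 31.5²) = 32.18 regardless of where R sits on A1. So S lies on both circle(F, 71.79) and circle(L, 32.18); the above-FB intersection is S = (60.82, 38.14). R is the foot of the tangent from S: R = (61.00, 6.637).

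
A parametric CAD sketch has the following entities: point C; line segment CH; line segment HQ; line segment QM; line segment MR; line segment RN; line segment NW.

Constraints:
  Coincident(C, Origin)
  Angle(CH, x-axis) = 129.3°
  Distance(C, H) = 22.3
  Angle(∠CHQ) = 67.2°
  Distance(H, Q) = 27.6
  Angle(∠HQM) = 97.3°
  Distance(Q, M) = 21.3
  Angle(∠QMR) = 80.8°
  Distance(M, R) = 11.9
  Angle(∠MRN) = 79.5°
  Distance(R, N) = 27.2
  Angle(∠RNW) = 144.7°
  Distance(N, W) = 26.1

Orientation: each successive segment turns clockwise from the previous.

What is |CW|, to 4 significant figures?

56.14

C is at the origin; CH runs at 129.3° with length 22.3, so H = (-14.12, 17.26). ∠CHQ = 67.2° gives HQ at 16.50° from the x-axis; with |HQ| = 27.6, Q = (12.34, 25.10). ∠HQM = 97.3° gives QM at -66.20° from the x-axis; with |QM| = 21.3, M = (20.93, 5.607). ∠QMR = 80.8° gives MR at -165.4° from the x-axis; with |MR| = 11.9, R = (9.419, 2.607). ∠MRN = 79.5° gives RN at 94.10° from the x-axis; with |RN| = 27.2, N = (7.474, 29.74). ∠RNW = 144.7° gives NW at 58.80° from the x-axis; with |NW| = 26.1, W = (20.99, 52.06). Then |CW| = |W − C| = 56.14.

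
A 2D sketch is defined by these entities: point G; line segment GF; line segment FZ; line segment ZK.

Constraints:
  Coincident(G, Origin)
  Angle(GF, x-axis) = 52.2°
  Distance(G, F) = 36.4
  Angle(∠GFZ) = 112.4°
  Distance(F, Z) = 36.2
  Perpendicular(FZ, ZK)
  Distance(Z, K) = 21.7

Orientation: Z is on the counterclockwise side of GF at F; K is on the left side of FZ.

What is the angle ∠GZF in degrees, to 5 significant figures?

33.906°

G is at the origin; GF runs at 52.2° with length 36.4, so F = 36.4·(cos 52.2°, sin 52.2°) = (22.310, 28.762). ∠GFZ = 112.4°, so FZ runs at 52.2° + (180° − 112.4°) = 119.80° from the x-axis; with |FZ| = 36.2, Z = F + 36.2·(cos 119.80°, sin 119.80°) = (4.3194, 60.175). Then cos ∠GZF = ZG·ZF / (|ZG||ZF|), giving 33.906°.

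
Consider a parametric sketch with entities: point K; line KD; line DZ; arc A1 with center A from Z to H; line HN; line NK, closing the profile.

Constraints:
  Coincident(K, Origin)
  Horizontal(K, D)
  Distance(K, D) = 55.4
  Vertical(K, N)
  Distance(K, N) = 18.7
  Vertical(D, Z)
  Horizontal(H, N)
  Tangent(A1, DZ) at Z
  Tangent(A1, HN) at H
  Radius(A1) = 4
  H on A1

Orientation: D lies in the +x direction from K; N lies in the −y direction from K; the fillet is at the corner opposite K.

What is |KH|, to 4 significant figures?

54.70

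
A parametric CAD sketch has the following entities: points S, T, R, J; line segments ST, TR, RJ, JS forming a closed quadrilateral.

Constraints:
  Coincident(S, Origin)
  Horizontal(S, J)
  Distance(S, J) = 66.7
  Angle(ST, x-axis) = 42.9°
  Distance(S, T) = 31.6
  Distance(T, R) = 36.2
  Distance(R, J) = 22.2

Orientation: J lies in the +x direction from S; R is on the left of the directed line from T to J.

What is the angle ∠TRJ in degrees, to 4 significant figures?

110.2°

Checks: |TR| = 36.20 ✓; |RJ| = 22.20 ✓.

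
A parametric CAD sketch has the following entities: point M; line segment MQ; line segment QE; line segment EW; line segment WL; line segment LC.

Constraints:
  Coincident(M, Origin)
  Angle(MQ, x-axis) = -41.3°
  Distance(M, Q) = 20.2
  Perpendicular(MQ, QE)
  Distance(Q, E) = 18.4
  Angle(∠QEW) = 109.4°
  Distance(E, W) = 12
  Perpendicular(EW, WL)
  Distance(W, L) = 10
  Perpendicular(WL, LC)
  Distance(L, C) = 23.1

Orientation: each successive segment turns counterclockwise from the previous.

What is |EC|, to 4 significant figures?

14.94

M is at the origin; MQ runs at -41.3° with length 20.2, so Q = (15.18, -13.33). MQ ⟂ QE, so QE runs at 48.70°; with |QE| = 18.4, E = (27.32, 0.4912). ∠QEW = 109.4° gives EW at 119.3° from the x-axis; with |EW| = 12.0, W = (21.45, 10.96). The perpendicularity gives WL at right angles to EW, so WL runs at -150.7°; with |WL| = 10.0, L = (12.73, 6.062). WL is perpendicular to LC, so LC runs at -60.70°; with |LC| = 23.1, C = (24.03, -14.08). Then |EC| = |C − E| = 14.94.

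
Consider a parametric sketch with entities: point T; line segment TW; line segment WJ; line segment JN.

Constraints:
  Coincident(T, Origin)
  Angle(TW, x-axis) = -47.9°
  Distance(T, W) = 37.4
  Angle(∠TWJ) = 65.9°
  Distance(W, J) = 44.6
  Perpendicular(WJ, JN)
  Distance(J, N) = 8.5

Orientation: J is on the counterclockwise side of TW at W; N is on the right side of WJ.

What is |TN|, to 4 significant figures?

51.75

T is at the origin; TW runs at -47.9° with length 37.4, so W = 37.4·(cos -47.9°, sin -47.9°) = (25.07, -27.75). ∠TWJ = 65.9°, so WJ runs at -47.9° + (180° − 65.9°) = 66.20° from the x-axis; with |WJ| = 44.6, J = W + 44.6·(cos 66.20°, sin 66.20°) = (43.07, 13.06). WJ is perpendicular to JN; with |JN| = 8.5 on the right of WJ, N = J + 8.5·(0.9150, -0.4035) = (50.85, 9.627). Then |TN| = |N − T| = 51.75.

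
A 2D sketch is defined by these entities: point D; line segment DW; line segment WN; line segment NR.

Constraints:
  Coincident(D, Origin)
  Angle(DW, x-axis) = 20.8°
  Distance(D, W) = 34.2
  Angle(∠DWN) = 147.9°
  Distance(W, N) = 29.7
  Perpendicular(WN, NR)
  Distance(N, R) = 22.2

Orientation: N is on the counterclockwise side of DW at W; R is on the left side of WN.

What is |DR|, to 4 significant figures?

58.81

D is at the origin; DW runs at 20.8° with length 34.2, so W = 34.2·(cos 20.8°, sin 20.8°) = (31.97, 12.14). ∠DWN = 147.9°, so WN runs at 20.8° + (180° − 147.9°) = 52.90° from the x-axis; with |WN| = 29.7, N = W + 29.7·(cos 52.90°, sin 52.90°) = (49.89, 35.83). The perpendicularity gives NR at right angles to WN; with |NR| = 22.2 on the left of WN, R = N + 22.2·(-0.7976, 0.6032) = (32.18, 49.22). Then |DR| = |R − D| = 58.81.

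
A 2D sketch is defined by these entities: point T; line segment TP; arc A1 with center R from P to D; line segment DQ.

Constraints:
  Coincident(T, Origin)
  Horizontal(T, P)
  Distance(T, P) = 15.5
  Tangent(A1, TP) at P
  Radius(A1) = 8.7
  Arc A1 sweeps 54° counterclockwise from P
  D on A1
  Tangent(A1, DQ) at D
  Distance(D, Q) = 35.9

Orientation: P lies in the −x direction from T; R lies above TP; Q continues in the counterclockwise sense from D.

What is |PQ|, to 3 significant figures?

43.1

On A1, P sits at bearing -90° from R; a 54° counterclockwise sweep puts D at bearing -36°, so D = R + 8.7·(cos -36°, sin -36°) = (-8.46, 3.59). A1 meets DQ tangentially, so RD is at right angles to DQ, so DQ runs along (−sin -36°, cos -36°); with |DQ| = 35.9, Q = (12.6, 32.6). Then |PQ| = |Q − P| = 43.1.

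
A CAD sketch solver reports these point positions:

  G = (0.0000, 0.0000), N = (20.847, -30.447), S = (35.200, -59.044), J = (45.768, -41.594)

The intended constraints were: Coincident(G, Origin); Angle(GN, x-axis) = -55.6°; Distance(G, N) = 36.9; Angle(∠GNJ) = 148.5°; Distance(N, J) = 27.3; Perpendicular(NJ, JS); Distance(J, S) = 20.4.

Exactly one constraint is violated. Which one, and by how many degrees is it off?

Perpendicular(NJ, JS) — off by 7.10°.

G = (0.00, 0.00) ✓; GN at -55.60° ✓; |GN| = 36.90 ✓; ∠GNJ = 148.5° ✓; |NJ| = 27.30 ✓; ∠(NJ, JS) = 97.10° ✗; |JS| = 20.40 ✓.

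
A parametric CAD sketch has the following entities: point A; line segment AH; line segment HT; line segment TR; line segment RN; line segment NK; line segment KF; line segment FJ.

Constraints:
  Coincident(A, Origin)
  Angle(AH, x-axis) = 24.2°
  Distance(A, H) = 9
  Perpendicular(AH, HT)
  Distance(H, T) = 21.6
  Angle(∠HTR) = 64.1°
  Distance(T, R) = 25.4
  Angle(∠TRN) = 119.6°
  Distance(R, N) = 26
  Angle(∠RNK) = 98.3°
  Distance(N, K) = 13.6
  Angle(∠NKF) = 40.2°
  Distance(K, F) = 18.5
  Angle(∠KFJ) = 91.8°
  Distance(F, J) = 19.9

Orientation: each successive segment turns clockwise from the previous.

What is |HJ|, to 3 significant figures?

41.6

A is at the origin; AH runs at 24.2° with length 9.0, so H = (8.21, 3.69). AH is perpendicular to HT, so HT runs at -65.8°; with |HT| = 21.6, T = (17.1, -16.0). ∠HTR = 64.1° gives TR at 178° from the x-axis; with |TR| = 25.4, R = (-8.33, -15.3). ∠TRN = 119.6° gives RN at 118° from the x-axis; with |RN| = 26.0, N = (-20.5, 7.72). ∠RNK = 98.3° gives NK at 36.2° from the x-axis; with |NK| = 13.6, K = (-9.52, 15.8). ∠NKF = 40.2° gives KF at -104° from the x-axis; with |KF| = 18.5, F = (-13.9, -2.23). ∠KFJ = 91.8° gives FJ at 168° from the x-axis; with |FJ| = 19.9, J = (-33.3, 1.84). Then |HJ| = |J − H| = 41.6.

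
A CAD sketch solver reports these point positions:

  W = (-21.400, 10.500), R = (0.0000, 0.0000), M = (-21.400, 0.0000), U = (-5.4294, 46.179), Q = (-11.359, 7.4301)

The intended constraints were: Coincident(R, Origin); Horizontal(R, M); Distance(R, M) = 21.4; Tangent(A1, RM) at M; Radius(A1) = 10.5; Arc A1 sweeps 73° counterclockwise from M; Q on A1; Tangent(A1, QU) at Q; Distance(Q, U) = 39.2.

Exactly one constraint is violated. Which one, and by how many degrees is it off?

Tangent(A1, QU) at Q — off by 8.30°.

R = (0.00, 0.00) ✓; R.y = 0.00, M.y = 0.00 ✓; |RM| = 21.40 ✓; ∠(WM, MR) = 90.00° ✓; |WM| = 10.50 ✓; bearing(W→Q) − bearing(W→M) = 73.00° ✓; |WQ| = 10.50 ✓; ∠(WQ, QU) = 81.70° ✗; |QU| = 39.20 ✓.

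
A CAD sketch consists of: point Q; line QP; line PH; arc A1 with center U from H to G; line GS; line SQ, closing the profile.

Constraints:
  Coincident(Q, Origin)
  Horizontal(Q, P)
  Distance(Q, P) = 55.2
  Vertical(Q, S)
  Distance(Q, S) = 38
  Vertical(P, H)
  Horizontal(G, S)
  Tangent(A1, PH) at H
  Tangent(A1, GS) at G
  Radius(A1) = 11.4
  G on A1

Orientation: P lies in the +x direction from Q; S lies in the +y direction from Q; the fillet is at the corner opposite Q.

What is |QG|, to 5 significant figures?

57.987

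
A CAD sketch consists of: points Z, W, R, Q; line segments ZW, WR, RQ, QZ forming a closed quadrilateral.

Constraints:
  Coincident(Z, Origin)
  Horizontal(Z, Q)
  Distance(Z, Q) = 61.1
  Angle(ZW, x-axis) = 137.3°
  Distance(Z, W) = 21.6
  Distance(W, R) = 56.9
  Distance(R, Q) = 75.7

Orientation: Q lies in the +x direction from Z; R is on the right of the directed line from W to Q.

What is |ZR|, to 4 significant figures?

40.80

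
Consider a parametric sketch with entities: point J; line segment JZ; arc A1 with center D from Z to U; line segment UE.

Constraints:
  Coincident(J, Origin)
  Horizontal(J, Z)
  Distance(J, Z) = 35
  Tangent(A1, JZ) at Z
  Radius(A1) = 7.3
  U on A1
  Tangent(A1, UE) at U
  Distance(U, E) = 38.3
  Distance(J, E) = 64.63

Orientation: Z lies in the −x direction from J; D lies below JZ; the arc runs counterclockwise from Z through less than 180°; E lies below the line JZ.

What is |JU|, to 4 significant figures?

42.73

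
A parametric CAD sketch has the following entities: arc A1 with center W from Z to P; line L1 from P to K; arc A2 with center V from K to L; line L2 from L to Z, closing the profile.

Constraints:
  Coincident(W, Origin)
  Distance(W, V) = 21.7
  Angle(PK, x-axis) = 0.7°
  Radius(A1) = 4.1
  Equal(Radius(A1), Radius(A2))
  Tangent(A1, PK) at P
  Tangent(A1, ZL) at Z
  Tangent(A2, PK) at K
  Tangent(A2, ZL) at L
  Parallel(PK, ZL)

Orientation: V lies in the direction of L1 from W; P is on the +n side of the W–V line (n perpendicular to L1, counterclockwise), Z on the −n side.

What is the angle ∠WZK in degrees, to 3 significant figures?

69.3°

The slot axis is L1's direction at 0.7°, so u = (cos 0.7°, sin 0.7°) = (1.00, 0.0122) and n = (−sin 0.7°, cos 0.7°) = (-0.0122, 1.00). W is at the origin and V lies 21.7 along u from W, so V = 21.7·u = (21.7, 0.265). Tangency of A1 to both parallel lines with radius 4.1 puts P and Z at W ± 4.1·n: P = (-0.0501, 4.10), Z = (0.0501, -4.10). Equal radii place K and L the same way about V: K = V + 4.1·n = (21.6, 4.36), L = V − 4.1·n = (21.7, -3.83). Then cos ∠WZK = ZW·ZK / (|ZW||ZK|), giving 69.3°.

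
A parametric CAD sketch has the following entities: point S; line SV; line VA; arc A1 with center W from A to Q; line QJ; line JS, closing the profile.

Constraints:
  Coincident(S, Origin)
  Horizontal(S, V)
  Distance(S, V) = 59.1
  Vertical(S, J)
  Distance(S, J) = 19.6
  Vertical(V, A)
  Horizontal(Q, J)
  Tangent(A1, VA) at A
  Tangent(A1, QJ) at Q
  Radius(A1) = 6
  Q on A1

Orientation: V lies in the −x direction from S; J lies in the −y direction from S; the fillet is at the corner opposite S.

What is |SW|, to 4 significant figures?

54.81

S is at the origin; SV is horizontal with |SV| = 59.1 and V on the −x side, so V = (-59.10, 0.000). SJ is vertical with |SJ| = 19.6 and J on the −y side, so J = (0.000, -19.60). The virtual corner opposite S is at (-59.10, -19.60). Since A1 is tangent to VA there, WA ⟂ VA and tangency of A1 to QJ means the radius WQ is perpendicular to QJ, with radius 6.0, so the center W sits 6.0 in from both sides at W = (-53.10, -13.60). Then |SW| = |W − S| = 54.81.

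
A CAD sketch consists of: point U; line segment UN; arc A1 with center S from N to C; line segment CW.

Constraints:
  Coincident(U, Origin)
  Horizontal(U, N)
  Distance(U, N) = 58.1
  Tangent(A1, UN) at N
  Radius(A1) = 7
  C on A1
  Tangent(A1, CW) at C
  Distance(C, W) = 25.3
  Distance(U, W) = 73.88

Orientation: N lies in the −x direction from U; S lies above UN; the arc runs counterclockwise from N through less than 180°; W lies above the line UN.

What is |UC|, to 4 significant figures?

53.47

U is at the origin; U and N share the same y with |UN| = 58.1 and N on the −x side, so N = (-58.10, 0.000). The tangent condition forces SN to be normal to UN, so S = N + (0, 7) = (-58.10, 7.000). Since SC ⟂ CW (tangency), |SW| = √(7.0² + 25.3²) = 26.25 regardless of where C sits on A1. So W lies on both circle(U, 73.88) and circle(S, 26.25); the above-UN intersection is W = (-66.68, 31.81). C is the foot of the tangent from W: C = (-52.33, 10.97).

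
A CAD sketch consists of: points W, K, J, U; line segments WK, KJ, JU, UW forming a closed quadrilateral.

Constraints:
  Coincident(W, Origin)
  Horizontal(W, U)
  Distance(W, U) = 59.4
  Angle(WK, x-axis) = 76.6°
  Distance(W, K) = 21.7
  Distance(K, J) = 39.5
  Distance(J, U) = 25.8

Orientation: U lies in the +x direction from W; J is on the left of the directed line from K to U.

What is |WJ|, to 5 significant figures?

49.268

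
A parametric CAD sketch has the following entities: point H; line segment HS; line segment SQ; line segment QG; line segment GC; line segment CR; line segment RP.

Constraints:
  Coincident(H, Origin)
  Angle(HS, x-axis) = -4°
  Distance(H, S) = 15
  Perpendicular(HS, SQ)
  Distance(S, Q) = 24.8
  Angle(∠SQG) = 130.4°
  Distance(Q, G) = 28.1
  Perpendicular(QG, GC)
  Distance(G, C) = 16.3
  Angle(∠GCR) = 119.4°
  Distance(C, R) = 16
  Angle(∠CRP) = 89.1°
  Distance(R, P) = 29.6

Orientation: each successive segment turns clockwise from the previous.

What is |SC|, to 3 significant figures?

44.2

H is at the origin; HS runs at -4.0° with length 15.0, so S = (15.0, -1.05). The perpendicularity gives SQ at right angles to HS, so SQ runs at -94.0°; with |SQ| = 24.8, Q = (13.2, -25.8). ∠SQG = 130.4° gives QG at -144° from the x-axis; with |QG| = 28.1, G = (-9.38, -42.5). The perpendicularity gives GC at right angles to QG, so GC runs at 126°; with |GC| = 16.3, C = (-19.1, -29.3). Then |SC| = |C − S| = 44.2.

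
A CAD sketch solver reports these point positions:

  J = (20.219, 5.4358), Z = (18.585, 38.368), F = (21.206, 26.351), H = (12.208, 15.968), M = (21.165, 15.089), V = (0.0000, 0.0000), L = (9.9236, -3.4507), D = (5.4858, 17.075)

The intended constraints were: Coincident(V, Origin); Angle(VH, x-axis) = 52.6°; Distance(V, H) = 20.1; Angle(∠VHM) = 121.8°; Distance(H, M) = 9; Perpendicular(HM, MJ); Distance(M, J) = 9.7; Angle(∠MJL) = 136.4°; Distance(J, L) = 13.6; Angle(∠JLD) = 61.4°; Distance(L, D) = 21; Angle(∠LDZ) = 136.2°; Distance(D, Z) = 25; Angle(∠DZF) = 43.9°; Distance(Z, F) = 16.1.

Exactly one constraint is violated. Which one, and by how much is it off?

Distance(Z, F) = 16.1 — off by 3.80.

V = (0.00, 0.00) ✓; VH at 52.60° ✓; |VH| = 20.10 ✓; ∠VHM = 121.8° ✓; |HM| = 9.000 ✓; ∠(HM, MJ) = 89.99° ✓; |MJ| = 9.699 ✓; ∠MJL = 136.4° ✓; |JL| = 13.60 ✓; ∠JLD = 61.40° ✓; |LD| = 21.00 ✓; ∠LDZ = 136.2° ✓; |DZ| = 25.00 ✓; ∠DZF = 43.90° ✓; |ZF| = 12.30 ✗.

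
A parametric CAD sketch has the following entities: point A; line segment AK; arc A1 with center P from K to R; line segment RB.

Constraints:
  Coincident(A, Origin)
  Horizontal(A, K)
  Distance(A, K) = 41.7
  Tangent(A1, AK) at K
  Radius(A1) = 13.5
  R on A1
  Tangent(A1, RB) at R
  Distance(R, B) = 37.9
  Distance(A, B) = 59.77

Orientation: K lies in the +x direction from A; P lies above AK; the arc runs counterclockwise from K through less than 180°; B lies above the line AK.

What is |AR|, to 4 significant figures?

56.76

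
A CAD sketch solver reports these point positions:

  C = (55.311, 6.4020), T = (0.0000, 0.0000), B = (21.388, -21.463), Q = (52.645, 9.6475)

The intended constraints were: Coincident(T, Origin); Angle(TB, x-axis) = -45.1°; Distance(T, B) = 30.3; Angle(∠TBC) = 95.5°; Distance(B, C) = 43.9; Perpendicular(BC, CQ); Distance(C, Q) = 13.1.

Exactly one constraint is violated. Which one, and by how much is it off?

Distance(C, Q) = 13.1 — off by 8.90.

T = (0.00, 0.00) ✓; TB at -45.10° ✓; |TB| = 30.30 ✓; ∠TBC = 95.50° ✓; |BC| = 43.90 ✓; ∠(BC, CQ) = 90.00° ✓; |CQ| = 4.200 ✗.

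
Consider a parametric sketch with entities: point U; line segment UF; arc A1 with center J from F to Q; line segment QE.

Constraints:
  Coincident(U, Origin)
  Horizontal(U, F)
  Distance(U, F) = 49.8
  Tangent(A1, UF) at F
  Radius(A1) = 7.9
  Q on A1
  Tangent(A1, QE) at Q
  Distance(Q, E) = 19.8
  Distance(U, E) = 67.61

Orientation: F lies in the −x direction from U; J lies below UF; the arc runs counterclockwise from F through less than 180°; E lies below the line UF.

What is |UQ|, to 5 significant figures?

57.663

Checks: |JQ| = 7.900 ✓; ∠(JQ, QE) = 90.00° ✓; |QE| = 19.80 ✓; |UE| = 67.61 ✓.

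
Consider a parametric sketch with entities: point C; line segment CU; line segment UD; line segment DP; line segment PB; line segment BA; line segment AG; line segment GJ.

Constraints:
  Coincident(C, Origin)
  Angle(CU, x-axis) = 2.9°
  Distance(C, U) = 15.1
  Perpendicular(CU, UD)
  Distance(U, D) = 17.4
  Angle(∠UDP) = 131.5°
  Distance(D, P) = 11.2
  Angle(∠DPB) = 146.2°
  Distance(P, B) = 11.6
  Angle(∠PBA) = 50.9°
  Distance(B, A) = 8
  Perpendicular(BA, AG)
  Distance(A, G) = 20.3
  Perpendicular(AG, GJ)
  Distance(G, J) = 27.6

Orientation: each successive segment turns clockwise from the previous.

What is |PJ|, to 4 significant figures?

29.19

BA is perpendicular to AG, so AG runs at -28.50°; with |AG| = 20.3, G = (18.21, -29.24). AG is perpendicular to GJ, so GJ runs at -118.5°; with |GJ| = 27.6, J = (5.045, -53.49). Then |PJ| = |J − P| = 29.19.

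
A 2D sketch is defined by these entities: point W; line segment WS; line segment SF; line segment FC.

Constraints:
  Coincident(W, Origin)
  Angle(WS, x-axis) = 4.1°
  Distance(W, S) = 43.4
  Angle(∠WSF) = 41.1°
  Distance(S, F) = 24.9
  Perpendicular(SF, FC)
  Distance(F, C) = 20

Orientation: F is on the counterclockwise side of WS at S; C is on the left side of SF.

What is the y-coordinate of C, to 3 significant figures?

2.12

W is at the origin; WS runs at 4.1° with length 43.4, so S = 43.4·(cos 4.1°, sin 4.1°) = (43.3, 3.10). ∠WSF = 41.1°, so SF runs at 4.1° + (180° − 41.1°) = 143° from the x-axis; with |SF| = 24.9, F = S + 24.9·(cos 143°, sin 143°) = (23.4, 18.1). SF ⟂ FC; with |FC| = 20.0 on the left of SF, C = F + 20.0·(-0.602, -0.799) = (11.4, 2.12). So C.y = 2.12.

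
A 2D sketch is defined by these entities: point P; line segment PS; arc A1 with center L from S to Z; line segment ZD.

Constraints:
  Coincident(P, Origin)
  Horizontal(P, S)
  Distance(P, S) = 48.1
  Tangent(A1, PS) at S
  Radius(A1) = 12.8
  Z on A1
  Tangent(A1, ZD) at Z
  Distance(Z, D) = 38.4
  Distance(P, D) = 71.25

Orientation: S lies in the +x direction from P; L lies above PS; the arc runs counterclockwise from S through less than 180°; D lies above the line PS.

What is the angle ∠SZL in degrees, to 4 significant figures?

35.23°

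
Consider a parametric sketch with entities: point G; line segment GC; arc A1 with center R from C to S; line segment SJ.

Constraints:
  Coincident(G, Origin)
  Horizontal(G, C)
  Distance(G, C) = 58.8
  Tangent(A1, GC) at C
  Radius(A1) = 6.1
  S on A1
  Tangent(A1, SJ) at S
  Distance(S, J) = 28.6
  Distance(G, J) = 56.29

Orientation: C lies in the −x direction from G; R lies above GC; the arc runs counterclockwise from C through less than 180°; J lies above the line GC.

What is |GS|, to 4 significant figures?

53.08

Checks: |RS| = 6.100 ✓; ∠(RS, SJ) = 90.00° ✓; |SJ| = 28.60 ✓; |GJ| = 56.29 ✓.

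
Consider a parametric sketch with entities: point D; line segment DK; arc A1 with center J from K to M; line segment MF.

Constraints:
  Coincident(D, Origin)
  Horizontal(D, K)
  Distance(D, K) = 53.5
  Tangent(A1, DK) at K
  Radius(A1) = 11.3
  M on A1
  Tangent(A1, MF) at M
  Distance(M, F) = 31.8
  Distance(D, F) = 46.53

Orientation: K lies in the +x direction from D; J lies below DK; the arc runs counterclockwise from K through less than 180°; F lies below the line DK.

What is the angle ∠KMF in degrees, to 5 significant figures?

147.26°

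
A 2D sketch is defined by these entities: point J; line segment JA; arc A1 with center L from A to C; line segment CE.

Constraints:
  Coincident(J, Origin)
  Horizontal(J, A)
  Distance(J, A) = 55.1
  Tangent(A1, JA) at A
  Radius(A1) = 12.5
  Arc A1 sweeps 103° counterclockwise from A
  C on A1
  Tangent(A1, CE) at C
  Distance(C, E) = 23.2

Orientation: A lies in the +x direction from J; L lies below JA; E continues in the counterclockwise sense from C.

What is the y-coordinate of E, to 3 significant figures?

-37.9

On A1, A sits at bearing 90° from L; a 103° counterclockwise sweep puts C at bearing 193°, so C = L + 12.5·(cos 193°, sin 193°) = (42.9, -15.3). Since A1 is tangent to CE there, LC ⟂ CE, so CE runs along (−sin 193°, cos 193°); with |CE| = 23.2, E = (48.1, -37.9). So E.y = -37.9.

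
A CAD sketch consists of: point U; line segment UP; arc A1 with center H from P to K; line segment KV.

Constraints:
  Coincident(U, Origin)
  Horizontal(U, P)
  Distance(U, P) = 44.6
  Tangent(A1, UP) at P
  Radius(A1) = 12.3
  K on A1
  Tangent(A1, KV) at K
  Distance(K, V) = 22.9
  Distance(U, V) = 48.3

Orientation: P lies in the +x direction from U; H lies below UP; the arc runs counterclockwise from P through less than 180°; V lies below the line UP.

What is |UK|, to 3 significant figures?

34.7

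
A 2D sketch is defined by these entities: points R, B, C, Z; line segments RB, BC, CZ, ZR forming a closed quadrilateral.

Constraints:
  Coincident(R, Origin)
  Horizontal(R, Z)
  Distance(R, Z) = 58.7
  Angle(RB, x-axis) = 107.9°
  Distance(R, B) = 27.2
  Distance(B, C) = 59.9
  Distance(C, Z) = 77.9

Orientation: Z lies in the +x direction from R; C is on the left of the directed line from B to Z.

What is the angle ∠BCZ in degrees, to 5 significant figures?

61.246°

Checks: R = (0.00, 0.00) ✓; |BC| = 59.90 ✓; |CZ| = 77.90 ✓.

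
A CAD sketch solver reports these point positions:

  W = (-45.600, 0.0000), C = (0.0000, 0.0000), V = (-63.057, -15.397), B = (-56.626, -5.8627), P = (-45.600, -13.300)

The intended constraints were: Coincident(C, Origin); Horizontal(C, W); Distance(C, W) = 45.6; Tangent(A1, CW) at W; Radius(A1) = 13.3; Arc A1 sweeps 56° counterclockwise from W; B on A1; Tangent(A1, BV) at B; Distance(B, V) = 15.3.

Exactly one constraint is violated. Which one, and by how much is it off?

Distance(B, V) = 15.3 — off by 3.80.

C = (0.00, 0.00) ✓; C.y = 0.00, W.y = 0.00 ✓; |CW| = 45.60 ✓; ∠(PW, WC) = 90.00° ✓; |PW| = 13.30 ✓; bearing(P→B) − bearing(P→W) = 56.00° ✓; |PB| = 13.30 ✓; ∠(PB, BV) = 90.00° ✓; |BV| = 11.50 ✗.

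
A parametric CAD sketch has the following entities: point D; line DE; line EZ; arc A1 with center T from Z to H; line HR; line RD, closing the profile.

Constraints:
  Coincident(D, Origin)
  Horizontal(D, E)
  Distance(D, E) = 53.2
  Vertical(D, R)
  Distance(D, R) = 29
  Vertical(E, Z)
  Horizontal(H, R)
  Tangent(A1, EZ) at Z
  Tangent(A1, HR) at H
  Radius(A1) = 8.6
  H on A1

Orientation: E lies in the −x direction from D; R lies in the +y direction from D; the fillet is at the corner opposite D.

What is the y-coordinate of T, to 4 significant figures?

20.40

D is at the origin; D and E share the same y with |DE| = 53.2 and E on the −x side, so E = (-53.20, 0.000). DR is vertical with |DR| = 29.0 and R on the +y side, so R = (0.000, 29.00). The virtual corner opposite D is at (-53.20, 29.00). The tangent condition forces TZ to be normal to EZ and tangency of A1 to HR means the radius TH is perpendicular to HR, with radius 8.6, so the center T sits 8.6 in from both sides at T = (-44.60, 20.40). So T.y = 20.40.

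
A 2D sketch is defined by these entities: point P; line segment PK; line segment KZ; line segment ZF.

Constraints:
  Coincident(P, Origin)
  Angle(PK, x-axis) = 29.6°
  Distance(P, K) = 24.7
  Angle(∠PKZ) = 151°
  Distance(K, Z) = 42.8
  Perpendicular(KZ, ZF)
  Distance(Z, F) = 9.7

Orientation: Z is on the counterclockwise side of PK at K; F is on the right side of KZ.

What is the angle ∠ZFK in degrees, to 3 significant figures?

77.2°

∠PKZ = 151.0°, so KZ runs at 29.6° + (180° − 151.0°) = 58.6° from the x-axis; with |KZ| = 42.8, Z = K + 42.8·(cos 58.6°, sin 58.6°) = (43.8, 48.7). KZ is perpendicular to ZF; with |ZF| = 9.7 on the right of KZ, F = Z + 9.7·(0.854, -0.521) = (52.1, 43.7). Then cos ∠ZFK = FZ·FK / (|FZ||FK|), giving 77.2°.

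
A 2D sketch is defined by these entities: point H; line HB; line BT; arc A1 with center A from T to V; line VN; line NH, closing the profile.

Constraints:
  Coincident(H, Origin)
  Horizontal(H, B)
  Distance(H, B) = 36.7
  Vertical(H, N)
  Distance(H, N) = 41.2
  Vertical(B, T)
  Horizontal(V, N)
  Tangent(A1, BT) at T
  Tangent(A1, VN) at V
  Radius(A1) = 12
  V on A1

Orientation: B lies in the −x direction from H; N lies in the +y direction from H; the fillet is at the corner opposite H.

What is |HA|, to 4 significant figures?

38.25

H is at the origin; HB is horizontal with |HB| = 36.7 and B on the −x side, so B = (-36.70, 0.000). H and N share the same x with |HN| = 41.2 and N on the +y side, so N = (0.000, 41.20). The virtual corner opposite H is at (-36.70, 41.20). The tangent condition forces AT to be normal to BT and the tangent condition forces AV to be normal to VN, with radius 12.0, so the center A sits 12.0 in from both sides at A = (-24.70, 29.20). Then |HA| = |A − H| = 38.25.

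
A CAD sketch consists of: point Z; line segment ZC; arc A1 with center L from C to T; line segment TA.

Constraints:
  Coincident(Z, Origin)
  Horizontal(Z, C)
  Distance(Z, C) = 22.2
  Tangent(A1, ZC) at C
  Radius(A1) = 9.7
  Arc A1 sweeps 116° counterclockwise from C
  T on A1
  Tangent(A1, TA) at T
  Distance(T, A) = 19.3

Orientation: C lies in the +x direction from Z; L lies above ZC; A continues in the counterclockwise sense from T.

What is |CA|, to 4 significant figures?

31.30

On A1, C sits at bearing -90° from L; a 116° counterclockwise sweep puts T at bearing 26°, so T = L + 9.7·(cos 26°, sin 26°) = (30.92, 13.95). Tangency of A1 to TA means the radius LT is perpendicular to TA, so TA runs along (−sin 26°, cos 26°); with |TA| = 19.3, A = (22.46, 31.30). Then |CA| = |A − C| = 31.30.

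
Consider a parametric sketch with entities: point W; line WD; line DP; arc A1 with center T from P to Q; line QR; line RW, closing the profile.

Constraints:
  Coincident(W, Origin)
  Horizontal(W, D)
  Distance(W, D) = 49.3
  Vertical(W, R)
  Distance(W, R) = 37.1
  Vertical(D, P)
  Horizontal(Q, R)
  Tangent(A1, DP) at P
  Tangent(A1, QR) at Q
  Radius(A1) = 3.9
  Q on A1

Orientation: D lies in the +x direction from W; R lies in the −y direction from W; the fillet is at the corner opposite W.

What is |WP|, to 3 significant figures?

59.4

W is at the origin; W and D share the same y with |WD| = 49.3 and D on the +x side, so D = (49.3, 0.00). W and R share the same x with |WR| = 37.1 and R on the −y side, so R = (0.00, -37.1). The virtual corner opposite W is at (49.3, -37.1). Since A1 is tangent to DP there, TP ⟂ DP and tangency of A1 to QR means the radius TQ is perpendicular to QR, with radius 3.9, so the center T sits 3.9 in from both sides at T = (45.4, -33.2). That places the tangent points at P = (49.3, -33.2) on DP and Q = (45.4, -37.1) on QR. Then |WP| = |P − W| = 59.4.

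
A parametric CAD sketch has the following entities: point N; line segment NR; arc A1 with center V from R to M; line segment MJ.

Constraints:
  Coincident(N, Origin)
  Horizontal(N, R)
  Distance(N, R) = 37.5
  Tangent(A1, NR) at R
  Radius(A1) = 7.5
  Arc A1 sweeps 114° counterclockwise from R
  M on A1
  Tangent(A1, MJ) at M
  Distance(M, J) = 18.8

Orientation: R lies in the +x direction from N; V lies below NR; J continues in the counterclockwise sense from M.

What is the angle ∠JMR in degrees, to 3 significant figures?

123°

On A1, R sits at bearing 90° from V; a 114° counterclockwise sweep puts M at bearing 204°, so M = V + 7.5·(cos 204°, sin 204°) = (30.6, -10.6). Tangency of A1 to MJ means the radius VM is perpendicular to MJ, so MJ runs along (−sin 204°, cos 204°); with |MJ| = 18.8, J = (38.3, -27.7). Then cos ∠JMR = MJ·MR / (|MJ||MR|), giving 123°.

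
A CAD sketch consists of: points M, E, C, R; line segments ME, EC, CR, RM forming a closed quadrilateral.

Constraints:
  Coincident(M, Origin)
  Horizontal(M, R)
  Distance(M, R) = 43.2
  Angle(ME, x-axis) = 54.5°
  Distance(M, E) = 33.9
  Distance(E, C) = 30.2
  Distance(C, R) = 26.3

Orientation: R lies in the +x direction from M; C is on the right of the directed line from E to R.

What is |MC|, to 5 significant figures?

17.198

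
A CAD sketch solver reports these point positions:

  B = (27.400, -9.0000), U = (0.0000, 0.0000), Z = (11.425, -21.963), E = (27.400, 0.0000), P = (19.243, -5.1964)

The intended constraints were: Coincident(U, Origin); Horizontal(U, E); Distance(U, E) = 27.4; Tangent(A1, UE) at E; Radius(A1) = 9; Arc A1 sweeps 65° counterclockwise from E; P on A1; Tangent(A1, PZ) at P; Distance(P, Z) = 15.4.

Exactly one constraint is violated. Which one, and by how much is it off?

Distance(P, Z) = 15.4 — off by 3.10.

U = (0.00, 0.00) ✓; U.y = 0.00, E.y = 0.00 ✓; |UE| = 27.40 ✓; ∠(BE, EU) = 90.00° ✓; |BE| = 9.000 ✓; bearing(B→P) − bearing(B→E) = 65.00° ✓; |BP| = 9.000 ✓; ∠(BP, PZ) = 90.00° ✓; |PZ| = 18.50 ✗.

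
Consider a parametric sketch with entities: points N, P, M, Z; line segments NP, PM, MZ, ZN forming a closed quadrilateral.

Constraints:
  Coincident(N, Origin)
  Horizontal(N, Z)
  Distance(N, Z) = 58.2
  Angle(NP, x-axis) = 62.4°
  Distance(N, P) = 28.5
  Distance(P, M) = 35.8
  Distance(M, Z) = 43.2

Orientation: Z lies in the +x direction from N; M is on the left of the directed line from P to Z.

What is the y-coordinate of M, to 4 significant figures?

41.21

N is at the origin; N and Z share the same y with |NZ| = 58.2 and Z in +x, so Z = (58.2, 0). NP runs at 62.4° with |NP| = 28.5, so P = (13.20, 25.26). M is determined by |PM| = 35.8 and |MZ| = 43.2 together: it lies at the intersection of circle(P, 35.8) and circle(Z, 43.2). With |PZ| = 51.60, the foot of the radical line on PZ is 20.14 from P and the perpendicular offset is √(35.8² − 20.14²) = 29.60. Taking the left-of-PZ solution: M = (45.25, 41.21).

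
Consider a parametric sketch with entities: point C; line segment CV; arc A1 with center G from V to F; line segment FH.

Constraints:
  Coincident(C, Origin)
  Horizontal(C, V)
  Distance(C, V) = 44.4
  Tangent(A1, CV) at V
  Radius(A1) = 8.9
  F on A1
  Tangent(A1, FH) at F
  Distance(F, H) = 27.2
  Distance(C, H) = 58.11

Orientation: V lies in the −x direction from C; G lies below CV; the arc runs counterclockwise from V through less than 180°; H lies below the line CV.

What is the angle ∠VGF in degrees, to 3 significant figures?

108°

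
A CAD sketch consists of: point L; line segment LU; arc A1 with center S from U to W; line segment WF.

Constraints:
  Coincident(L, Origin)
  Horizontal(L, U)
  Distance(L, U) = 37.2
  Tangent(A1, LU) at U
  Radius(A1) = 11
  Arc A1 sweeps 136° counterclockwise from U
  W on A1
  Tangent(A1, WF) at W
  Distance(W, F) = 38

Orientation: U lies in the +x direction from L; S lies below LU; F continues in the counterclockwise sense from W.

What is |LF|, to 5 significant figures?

72.731

L is at the origin; LU is horizontal with |LU| = 37.2 and U on the +x side, so U = (37.200, 0.0000). The tangent condition forces SU to be normal to LU, so S = U + (0, -11) = (37.200, -11.000). On A1, U sits at bearing 90° from S; a 136° counterclockwise sweep puts W at bearing 226°, so W = S + 11.0·(cos 226°, sin 226°) = (29.559, -18.913). Since A1 is tangent to WF there, SW ⟂ WF, so WF runs along (−sin 226°, cos 226°); with |WF| = 38.0, F = (56.894, -45.310). Then |LF| = |F − L| = 72.731.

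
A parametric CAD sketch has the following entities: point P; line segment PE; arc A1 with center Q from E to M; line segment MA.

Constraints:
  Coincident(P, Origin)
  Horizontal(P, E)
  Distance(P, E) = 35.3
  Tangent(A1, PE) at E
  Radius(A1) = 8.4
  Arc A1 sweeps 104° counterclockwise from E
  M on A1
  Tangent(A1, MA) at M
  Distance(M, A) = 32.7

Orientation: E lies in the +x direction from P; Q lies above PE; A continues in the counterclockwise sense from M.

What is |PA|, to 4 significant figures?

55.14

On A1, E sits at bearing -90° from Q; a 104° counterclockwise sweep puts M at bearing 14°, so M = Q + 8.4·(cos 14°, sin 14°) = (43.45, 10.43). The tangent condition forces QM to be normal to MA, so MA runs along (−sin 14°, cos 14°); with |MA| = 32.7, A = (35.54, 42.16). Then |PA| = |A − P| = 55.14.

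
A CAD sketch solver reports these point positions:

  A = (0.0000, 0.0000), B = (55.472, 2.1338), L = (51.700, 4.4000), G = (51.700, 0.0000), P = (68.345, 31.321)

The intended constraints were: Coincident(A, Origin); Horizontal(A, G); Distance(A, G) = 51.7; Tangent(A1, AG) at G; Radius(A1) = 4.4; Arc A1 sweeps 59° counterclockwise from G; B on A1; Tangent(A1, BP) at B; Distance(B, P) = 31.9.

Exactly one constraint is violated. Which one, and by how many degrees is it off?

Tangent(A1, BP) at B — off by 7.20°.

A = (0.00, 0.00) ✓; A.y = 0.00, G.y = 0.00 ✓; |AG| = 51.70 ✓; ∠(LG, GA) = 90.00° ✓; |LG| = 4.400 ✓; bearing(L→B) − bearing(L→G) = 59.00° ✓; |LB| = 4.400 ✓; ∠(LB, BP) = 82.80° ✗; |BP| = 31.90 ✓.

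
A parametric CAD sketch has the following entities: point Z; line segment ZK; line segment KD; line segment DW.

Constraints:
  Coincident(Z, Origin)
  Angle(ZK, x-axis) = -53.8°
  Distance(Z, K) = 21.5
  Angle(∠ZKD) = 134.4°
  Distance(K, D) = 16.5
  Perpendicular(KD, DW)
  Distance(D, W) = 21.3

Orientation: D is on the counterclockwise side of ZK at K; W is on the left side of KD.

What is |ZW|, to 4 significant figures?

32.10

∠ZKD = 134.4°, so KD runs at -53.8° + (180° − 134.4°) = -8.200° from the x-axis; with |KD| = 16.5, D = K + 16.5·(cos -8.200°, sin -8.200°) = (29.03, -19.70). KD is perpendicular to DW; with |DW| = 21.3 on the left of KD, W = D + 21.3·(0.1426, 0.9898) = (32.07, 1.379). Then |ZW| = |W − Z| = 32.10.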